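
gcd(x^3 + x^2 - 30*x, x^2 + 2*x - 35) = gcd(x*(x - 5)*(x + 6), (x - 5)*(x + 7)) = x - 5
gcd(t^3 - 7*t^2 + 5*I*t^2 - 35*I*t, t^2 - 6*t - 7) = t - 7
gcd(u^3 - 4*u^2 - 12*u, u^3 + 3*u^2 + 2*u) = u^2 + 2*u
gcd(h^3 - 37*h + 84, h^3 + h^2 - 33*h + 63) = h^2 + 4*h - 21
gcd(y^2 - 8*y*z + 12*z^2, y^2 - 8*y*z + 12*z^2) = y^2 - 8*y*z + 12*z^2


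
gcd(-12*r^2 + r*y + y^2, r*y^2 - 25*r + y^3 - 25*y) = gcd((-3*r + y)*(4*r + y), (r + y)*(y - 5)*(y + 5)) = 1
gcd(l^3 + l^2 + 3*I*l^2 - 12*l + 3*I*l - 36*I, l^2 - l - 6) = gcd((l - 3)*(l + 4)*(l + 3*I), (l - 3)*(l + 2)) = l - 3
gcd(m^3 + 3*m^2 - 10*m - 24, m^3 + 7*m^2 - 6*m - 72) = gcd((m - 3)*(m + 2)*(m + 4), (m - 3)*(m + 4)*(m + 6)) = m^2 + m - 12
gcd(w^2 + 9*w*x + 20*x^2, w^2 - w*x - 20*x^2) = w + 4*x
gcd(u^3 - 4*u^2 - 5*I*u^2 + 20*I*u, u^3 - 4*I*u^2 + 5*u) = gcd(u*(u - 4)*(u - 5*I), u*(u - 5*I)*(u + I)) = u^2 - 5*I*u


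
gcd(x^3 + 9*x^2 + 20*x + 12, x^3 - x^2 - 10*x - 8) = x^2 + 3*x + 2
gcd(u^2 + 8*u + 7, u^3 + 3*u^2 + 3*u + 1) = u + 1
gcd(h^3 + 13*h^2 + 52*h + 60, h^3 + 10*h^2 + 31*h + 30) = h^2 + 7*h + 10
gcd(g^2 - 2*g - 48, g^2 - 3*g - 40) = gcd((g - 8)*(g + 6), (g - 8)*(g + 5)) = g - 8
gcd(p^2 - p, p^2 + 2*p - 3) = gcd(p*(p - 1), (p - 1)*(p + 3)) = p - 1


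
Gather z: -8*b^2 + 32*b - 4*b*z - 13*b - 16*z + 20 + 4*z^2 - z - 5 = -8*b^2 + 19*b + 4*z^2 + z*(-4*b - 17) + 15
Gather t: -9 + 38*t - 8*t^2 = -8*t^2 + 38*t - 9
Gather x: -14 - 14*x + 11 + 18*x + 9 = 4*x + 6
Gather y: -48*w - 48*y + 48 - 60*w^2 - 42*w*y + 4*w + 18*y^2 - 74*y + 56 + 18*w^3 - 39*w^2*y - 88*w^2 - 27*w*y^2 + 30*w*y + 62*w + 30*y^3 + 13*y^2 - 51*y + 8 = 18*w^3 - 148*w^2 + 18*w + 30*y^3 + y^2*(31 - 27*w) + y*(-39*w^2 - 12*w - 173) + 112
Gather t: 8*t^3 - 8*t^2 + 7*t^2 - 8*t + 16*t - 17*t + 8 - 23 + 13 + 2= 8*t^3 - t^2 - 9*t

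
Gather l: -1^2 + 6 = 5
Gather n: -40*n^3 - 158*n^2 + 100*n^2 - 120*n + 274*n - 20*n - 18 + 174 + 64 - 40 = -40*n^3 - 58*n^2 + 134*n + 180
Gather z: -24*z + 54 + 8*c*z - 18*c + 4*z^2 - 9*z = -18*c + 4*z^2 + z*(8*c - 33) + 54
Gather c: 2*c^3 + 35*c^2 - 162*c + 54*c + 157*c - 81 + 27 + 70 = 2*c^3 + 35*c^2 + 49*c + 16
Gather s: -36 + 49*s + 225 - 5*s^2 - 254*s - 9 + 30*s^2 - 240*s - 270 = 25*s^2 - 445*s - 90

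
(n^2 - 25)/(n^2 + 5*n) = (n - 5)/n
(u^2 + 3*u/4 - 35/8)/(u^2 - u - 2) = (-u^2 - 3*u/4 + 35/8)/(-u^2 + u + 2)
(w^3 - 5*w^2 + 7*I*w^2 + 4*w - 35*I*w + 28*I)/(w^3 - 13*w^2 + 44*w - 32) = (w + 7*I)/(w - 8)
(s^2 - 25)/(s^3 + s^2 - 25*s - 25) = 1/(s + 1)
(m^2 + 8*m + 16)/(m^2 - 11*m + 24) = (m^2 + 8*m + 16)/(m^2 - 11*m + 24)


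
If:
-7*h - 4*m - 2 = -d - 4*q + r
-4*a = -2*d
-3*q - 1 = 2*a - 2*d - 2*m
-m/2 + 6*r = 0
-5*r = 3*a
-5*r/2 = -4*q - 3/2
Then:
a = 5/451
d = 10/451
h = -1429/3157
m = -36/451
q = -171/451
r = -3/451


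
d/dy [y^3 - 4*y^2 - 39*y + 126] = 3*y^2 - 8*y - 39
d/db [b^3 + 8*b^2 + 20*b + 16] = 3*b^2 + 16*b + 20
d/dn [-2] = 0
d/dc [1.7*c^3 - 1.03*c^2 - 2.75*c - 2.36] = 5.1*c^2 - 2.06*c - 2.75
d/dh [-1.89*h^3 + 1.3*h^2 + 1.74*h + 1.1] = -5.67*h^2 + 2.6*h + 1.74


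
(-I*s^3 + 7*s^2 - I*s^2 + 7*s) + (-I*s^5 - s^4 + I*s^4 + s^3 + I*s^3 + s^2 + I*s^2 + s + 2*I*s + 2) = -I*s^5 - s^4 + I*s^4 + s^3 + 8*s^2 + 8*s + 2*I*s + 2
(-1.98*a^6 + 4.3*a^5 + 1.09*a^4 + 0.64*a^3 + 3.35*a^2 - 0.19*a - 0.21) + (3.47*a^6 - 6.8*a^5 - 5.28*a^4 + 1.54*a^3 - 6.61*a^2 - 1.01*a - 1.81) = 1.49*a^6 - 2.5*a^5 - 4.19*a^4 + 2.18*a^3 - 3.26*a^2 - 1.2*a - 2.02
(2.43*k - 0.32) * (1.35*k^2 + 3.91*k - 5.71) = 3.2805*k^3 + 9.0693*k^2 - 15.1265*k + 1.8272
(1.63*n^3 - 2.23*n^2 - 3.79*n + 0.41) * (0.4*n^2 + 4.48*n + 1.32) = 0.652*n^5 + 6.4104*n^4 - 9.3548*n^3 - 19.7588*n^2 - 3.166*n + 0.5412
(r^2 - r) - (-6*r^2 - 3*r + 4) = 7*r^2 + 2*r - 4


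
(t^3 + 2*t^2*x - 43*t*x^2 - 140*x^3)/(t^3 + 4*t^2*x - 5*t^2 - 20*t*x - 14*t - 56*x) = (t^2 - 2*t*x - 35*x^2)/(t^2 - 5*t - 14)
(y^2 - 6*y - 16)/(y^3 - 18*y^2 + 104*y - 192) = (y + 2)/(y^2 - 10*y + 24)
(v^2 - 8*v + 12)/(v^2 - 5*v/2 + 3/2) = 2*(v^2 - 8*v + 12)/(2*v^2 - 5*v + 3)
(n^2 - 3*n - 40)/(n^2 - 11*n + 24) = (n + 5)/(n - 3)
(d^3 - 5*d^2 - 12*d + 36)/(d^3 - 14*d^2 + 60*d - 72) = (d + 3)/(d - 6)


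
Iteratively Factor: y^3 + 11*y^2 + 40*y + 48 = (y + 3)*(y^2 + 8*y + 16) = (y + 3)*(y + 4)*(y + 4)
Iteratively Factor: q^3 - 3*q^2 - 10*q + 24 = (q - 4)*(q^2 + q - 6) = (q - 4)*(q - 2)*(q + 3)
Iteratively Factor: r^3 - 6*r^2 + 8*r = (r - 2)*(r^2 - 4*r) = (r - 4)*(r - 2)*(r)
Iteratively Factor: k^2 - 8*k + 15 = (k - 5)*(k - 3)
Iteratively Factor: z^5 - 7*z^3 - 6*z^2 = (z)*(z^4 - 7*z^2 - 6*z) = z^2*(z^3 - 7*z - 6) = z^2*(z + 2)*(z^2 - 2*z - 3) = z^2*(z - 3)*(z + 2)*(z + 1)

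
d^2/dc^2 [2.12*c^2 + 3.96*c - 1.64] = 4.24000000000000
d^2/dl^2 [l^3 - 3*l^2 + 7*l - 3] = 6*l - 6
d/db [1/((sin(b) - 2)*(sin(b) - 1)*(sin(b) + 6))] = (-3*sin(b)^2 - 6*sin(b) + 16)*cos(b)/((sin(b) - 2)^2*(sin(b) - 1)^2*(sin(b) + 6)^2)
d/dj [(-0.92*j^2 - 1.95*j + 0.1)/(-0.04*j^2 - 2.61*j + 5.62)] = (2.3232*j^2 - 10.3328*j - 10.698)/(0.0016*j^4 + 0.2088*j^3 + 6.3625*j^2 - 29.3364*j + 31.5844)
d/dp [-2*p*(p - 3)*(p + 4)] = -6*p^2 - 4*p + 24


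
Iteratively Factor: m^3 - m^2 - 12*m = (m - 4)*(m^2 + 3*m) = (m - 4)*(m + 3)*(m)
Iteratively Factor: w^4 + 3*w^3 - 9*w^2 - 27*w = (w + 3)*(w^3 - 9*w) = w*(w + 3)*(w^2 - 9) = w*(w - 3)*(w + 3)*(w + 3)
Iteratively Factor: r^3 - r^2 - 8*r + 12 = (r - 2)*(r^2 + r - 6) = (r - 2)^2*(r + 3)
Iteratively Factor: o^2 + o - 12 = (o + 4)*(o - 3)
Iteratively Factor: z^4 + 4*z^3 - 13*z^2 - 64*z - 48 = (z + 3)*(z^3 + z^2 - 16*z - 16) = (z - 4)*(z + 3)*(z^2 + 5*z + 4) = (z - 4)*(z + 1)*(z + 3)*(z + 4)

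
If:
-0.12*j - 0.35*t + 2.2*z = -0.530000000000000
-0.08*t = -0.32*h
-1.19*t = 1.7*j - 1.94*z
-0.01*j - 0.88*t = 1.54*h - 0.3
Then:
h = 0.06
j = -0.43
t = 0.24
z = -0.23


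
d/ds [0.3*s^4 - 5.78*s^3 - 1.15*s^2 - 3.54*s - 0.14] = 1.2*s^3 - 17.34*s^2 - 2.3*s - 3.54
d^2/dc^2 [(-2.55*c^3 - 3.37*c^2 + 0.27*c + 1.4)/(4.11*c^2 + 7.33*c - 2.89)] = (5.6843418860808e-14*c^5 - 2.27373675443232e-13*c^4 - 122.421684*c^3 + 225.833112*c^2 + 144.515988*c + 138.845084)/(69.426531*c^6 + 371.457279*c^5 + 516.02283*c^4 - 128.557205*c^3 - 362.84817*c^2 + 183.662679*c - 24.137569)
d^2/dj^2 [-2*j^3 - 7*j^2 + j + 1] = -12*j - 14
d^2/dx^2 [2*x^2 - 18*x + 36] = 4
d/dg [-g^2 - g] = -2*g - 1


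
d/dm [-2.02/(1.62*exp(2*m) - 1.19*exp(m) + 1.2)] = (6.5448*exp(m) - 2.4038)*exp(m)/(1.62*exp(2*m) - 1.19*exp(m) + 1.2)^2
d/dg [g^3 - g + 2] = 3*g^2 - 1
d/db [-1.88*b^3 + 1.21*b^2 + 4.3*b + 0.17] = -5.64*b^2 + 2.42*b + 4.3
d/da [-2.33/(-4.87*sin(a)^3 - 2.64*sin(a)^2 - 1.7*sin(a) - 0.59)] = (-12.3024*sin(a) + 17.02065*cos(2*a) - 20.98165)*cos(a)/(4.87*sin(a)^3 + 2.64*sin(a)^2 + 1.7*sin(a) + 0.59)^2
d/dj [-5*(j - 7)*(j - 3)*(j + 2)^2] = -20*j^3 + 90*j^2 + 150*j - 220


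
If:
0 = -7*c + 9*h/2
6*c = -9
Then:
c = -3/2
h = -7/3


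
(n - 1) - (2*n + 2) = -n - 3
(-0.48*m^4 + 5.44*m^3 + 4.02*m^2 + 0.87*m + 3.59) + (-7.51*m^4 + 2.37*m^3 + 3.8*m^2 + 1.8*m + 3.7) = -7.99*m^4 + 7.81*m^3 + 7.82*m^2 + 2.67*m + 7.29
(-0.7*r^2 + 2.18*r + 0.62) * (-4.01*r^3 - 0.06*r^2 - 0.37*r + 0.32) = 2.807*r^5 - 8.6998*r^4 - 2.358*r^3 - 1.0678*r^2 + 0.4682*r + 0.1984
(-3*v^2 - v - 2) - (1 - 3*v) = -3*v^2 + 2*v - 3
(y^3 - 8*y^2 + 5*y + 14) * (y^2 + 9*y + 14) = y^5 + y^4 - 53*y^3 - 53*y^2 + 196*y + 196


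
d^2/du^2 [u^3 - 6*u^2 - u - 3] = 6*u - 12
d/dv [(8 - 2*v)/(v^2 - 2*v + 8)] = 2*v*(v - 8)/(v^4 - 4*v^3 + 20*v^2 - 32*v + 64)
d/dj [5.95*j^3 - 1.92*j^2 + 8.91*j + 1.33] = 17.85*j^2 - 3.84*j + 8.91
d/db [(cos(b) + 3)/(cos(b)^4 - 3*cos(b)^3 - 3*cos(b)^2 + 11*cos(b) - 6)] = 3*(cos(b)^3 + 3*cos(b)^2 - 7*cos(b) - 13)*sin(b)/((cos(b) - 3)^2*(cos(b) - 1)^3*(cos(b) + 2)^2)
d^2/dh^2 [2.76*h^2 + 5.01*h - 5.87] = 5.52000000000000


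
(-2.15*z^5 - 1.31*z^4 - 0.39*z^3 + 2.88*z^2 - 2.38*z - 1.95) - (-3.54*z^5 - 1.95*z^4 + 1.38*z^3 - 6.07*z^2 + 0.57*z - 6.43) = 1.39*z^5 + 0.64*z^4 - 1.77*z^3 + 8.95*z^2 - 2.95*z + 4.48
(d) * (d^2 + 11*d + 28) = d^3 + 11*d^2 + 28*d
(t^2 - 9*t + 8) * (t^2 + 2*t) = t^4 - 7*t^3 - 10*t^2 + 16*t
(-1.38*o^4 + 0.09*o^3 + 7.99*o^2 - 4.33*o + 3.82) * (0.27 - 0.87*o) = 1.2006*o^5 - 0.4509*o^4 - 6.927*o^3 + 5.9244*o^2 - 4.4925*o + 1.0314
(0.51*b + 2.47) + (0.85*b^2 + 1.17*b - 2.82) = 0.85*b^2 + 1.68*b - 0.35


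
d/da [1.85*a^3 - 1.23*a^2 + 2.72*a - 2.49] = 5.55*a^2 - 2.46*a + 2.72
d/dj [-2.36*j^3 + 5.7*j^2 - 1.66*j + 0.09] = -7.08*j^2 + 11.4*j - 1.66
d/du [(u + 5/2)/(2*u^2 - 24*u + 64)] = (u^2 - 12*u - (u - 6)*(2*u + 5) + 32)/(2*(u^2 - 12*u + 32)^2)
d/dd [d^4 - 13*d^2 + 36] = 4*d^3 - 26*d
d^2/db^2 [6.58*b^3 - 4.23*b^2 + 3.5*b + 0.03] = 39.48*b - 8.46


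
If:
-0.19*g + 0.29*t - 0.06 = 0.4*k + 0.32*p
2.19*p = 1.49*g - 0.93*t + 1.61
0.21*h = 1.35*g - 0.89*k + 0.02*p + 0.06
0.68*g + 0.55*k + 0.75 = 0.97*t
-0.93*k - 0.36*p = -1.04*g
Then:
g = 0.22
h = 1.49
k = 0.06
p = 0.48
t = 0.96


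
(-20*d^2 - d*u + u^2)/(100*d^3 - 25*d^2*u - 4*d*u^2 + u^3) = (4*d + u)/(-20*d^2 + d*u + u^2)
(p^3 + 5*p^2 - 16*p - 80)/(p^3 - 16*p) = (p + 5)/p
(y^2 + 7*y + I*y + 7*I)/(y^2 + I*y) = (y + 7)/y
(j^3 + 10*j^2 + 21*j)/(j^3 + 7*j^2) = (j + 3)/j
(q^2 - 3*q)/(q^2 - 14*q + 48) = q*(q - 3)/(q^2 - 14*q + 48)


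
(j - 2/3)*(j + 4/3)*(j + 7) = j^3 + 23*j^2/3 + 34*j/9 - 56/9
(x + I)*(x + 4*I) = x^2 + 5*I*x - 4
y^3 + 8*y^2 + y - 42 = (y - 2)*(y + 3)*(y + 7)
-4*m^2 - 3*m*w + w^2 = (-4*m + w)*(m + w)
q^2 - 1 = (q - 1)*(q + 1)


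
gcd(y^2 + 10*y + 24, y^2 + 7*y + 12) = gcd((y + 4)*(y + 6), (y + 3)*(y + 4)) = y + 4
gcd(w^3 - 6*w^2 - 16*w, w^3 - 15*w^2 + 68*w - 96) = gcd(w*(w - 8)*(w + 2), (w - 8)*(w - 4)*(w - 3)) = w - 8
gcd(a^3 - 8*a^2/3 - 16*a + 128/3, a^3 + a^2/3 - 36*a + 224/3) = a^2 - 20*a/3 + 32/3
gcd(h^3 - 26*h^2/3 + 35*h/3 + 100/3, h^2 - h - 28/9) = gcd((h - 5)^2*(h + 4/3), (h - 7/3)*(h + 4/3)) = h + 4/3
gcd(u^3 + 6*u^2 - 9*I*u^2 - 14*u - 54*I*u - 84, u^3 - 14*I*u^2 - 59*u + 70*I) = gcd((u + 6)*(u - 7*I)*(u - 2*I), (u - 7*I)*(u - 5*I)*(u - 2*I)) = u^2 - 9*I*u - 14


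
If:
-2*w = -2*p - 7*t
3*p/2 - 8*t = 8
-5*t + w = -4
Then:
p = -176/23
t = -56/23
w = -372/23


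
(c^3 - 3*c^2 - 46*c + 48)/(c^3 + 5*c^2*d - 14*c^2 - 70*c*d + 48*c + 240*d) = (c^2 + 5*c - 6)/(c^2 + 5*c*d - 6*c - 30*d)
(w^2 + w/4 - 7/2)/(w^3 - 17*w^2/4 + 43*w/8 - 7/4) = 2*(w + 2)/(2*w^2 - 5*w + 2)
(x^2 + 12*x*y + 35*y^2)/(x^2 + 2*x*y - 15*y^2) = (x + 7*y)/(x - 3*y)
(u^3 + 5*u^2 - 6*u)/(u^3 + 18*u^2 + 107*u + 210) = u*(u - 1)/(u^2 + 12*u + 35)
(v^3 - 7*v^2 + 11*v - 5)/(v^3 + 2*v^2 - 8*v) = (v^3 - 7*v^2 + 11*v - 5)/(v*(v^2 + 2*v - 8))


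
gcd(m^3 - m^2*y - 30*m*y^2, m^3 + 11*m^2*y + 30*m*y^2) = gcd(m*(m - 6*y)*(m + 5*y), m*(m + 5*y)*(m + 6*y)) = m^2 + 5*m*y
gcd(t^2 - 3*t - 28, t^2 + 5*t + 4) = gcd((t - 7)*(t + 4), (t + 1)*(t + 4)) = t + 4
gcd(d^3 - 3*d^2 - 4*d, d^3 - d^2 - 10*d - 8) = d^2 - 3*d - 4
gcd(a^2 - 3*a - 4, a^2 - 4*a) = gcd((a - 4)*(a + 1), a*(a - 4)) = a - 4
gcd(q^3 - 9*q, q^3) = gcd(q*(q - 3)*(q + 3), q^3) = q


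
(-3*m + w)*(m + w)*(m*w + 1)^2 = -3*m^4*w^2 - 2*m^3*w^3 - 6*m^3*w + m^2*w^4 - 4*m^2*w^2 - 3*m^2 + 2*m*w^3 - 2*m*w + w^2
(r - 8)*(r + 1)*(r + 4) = r^3 - 3*r^2 - 36*r - 32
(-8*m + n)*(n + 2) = -8*m*n - 16*m + n^2 + 2*n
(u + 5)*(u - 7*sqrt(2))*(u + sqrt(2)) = u^3 - 6*sqrt(2)*u^2 + 5*u^2 - 30*sqrt(2)*u - 14*u - 70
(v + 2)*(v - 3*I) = v^2 + 2*v - 3*I*v - 6*I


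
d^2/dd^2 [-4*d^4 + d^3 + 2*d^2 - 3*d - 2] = -48*d^2 + 6*d + 4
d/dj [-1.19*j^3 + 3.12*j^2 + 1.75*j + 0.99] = -3.57*j^2 + 6.24*j + 1.75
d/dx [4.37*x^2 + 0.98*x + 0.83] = 8.74*x + 0.98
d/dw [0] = 0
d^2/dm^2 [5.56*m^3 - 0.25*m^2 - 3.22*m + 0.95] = 33.36*m - 0.5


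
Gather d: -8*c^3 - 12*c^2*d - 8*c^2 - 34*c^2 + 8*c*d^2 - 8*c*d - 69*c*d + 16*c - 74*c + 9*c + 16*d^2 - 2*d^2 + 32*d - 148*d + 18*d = -8*c^3 - 42*c^2 - 49*c + d^2*(8*c + 14) + d*(-12*c^2 - 77*c - 98)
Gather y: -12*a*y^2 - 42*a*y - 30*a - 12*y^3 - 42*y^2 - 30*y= -30*a - 12*y^3 + y^2*(-12*a - 42) + y*(-42*a - 30)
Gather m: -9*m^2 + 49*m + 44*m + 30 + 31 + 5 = -9*m^2 + 93*m + 66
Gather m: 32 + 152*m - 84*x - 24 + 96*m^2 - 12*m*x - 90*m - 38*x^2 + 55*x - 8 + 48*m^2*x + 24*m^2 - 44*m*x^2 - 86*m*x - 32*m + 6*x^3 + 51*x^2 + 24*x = m^2*(48*x + 120) + m*(-44*x^2 - 98*x + 30) + 6*x^3 + 13*x^2 - 5*x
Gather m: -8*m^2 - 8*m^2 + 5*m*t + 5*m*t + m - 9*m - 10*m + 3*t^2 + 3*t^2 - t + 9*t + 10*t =-16*m^2 + m*(10*t - 18) + 6*t^2 + 18*t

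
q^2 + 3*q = q*(q + 3)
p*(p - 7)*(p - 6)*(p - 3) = p^4 - 16*p^3 + 81*p^2 - 126*p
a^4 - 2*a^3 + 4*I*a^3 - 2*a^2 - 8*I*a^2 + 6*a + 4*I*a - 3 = (a - 1)*(a + 3*I)*(-I*a + 1)*(I*a - I)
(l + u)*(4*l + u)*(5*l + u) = 20*l^3 + 29*l^2*u + 10*l*u^2 + u^3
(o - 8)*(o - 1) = o^2 - 9*o + 8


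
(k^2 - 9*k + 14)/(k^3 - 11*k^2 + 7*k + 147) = (k - 2)/(k^2 - 4*k - 21)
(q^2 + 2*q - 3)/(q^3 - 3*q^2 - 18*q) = (q - 1)/(q*(q - 6))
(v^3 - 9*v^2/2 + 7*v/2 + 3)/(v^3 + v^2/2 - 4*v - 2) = (v - 3)/(v + 2)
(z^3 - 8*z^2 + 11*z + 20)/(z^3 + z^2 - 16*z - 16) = (z - 5)/(z + 4)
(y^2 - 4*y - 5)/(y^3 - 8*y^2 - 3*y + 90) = (y + 1)/(y^2 - 3*y - 18)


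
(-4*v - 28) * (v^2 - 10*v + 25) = -4*v^3 + 12*v^2 + 180*v - 700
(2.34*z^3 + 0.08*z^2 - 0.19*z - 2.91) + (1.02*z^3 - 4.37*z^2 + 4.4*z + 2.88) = 3.36*z^3 - 4.29*z^2 + 4.21*z - 0.0300000000000002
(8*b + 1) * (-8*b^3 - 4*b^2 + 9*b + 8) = -64*b^4 - 40*b^3 + 68*b^2 + 73*b + 8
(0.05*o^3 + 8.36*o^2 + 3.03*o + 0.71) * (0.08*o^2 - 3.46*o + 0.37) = 0.004*o^5 + 0.4958*o^4 - 28.6647*o^3 - 7.3338*o^2 - 1.3355*o + 0.2627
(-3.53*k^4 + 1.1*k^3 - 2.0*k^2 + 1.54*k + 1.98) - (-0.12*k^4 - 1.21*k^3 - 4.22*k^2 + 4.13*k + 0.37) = -3.41*k^4 + 2.31*k^3 + 2.22*k^2 - 2.59*k + 1.61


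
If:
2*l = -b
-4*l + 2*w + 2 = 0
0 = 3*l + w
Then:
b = -2/5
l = 1/5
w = -3/5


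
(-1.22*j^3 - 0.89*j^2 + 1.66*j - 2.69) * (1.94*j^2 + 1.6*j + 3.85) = -2.3668*j^5 - 3.6786*j^4 - 2.9006*j^3 - 5.9891*j^2 + 2.087*j - 10.3565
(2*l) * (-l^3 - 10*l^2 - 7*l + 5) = -2*l^4 - 20*l^3 - 14*l^2 + 10*l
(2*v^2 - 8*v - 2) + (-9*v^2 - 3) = -7*v^2 - 8*v - 5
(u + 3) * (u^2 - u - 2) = u^3 + 2*u^2 - 5*u - 6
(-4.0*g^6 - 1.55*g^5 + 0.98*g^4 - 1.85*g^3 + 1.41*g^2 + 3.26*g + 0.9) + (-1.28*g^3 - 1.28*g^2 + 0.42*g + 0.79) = -4.0*g^6 - 1.55*g^5 + 0.98*g^4 - 3.13*g^3 + 0.13*g^2 + 3.68*g + 1.69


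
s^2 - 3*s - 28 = (s - 7)*(s + 4)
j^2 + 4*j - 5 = (j - 1)*(j + 5)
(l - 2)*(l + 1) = l^2 - l - 2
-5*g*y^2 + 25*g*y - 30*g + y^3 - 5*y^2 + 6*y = (-5*g + y)*(y - 3)*(y - 2)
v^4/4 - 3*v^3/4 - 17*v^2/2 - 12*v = v*(v/4 + 1/2)*(v - 8)*(v + 3)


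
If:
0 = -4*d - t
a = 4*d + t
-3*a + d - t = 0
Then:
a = 0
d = 0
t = 0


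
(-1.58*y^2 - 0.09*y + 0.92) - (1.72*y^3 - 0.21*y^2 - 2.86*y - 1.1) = -1.72*y^3 - 1.37*y^2 + 2.77*y + 2.02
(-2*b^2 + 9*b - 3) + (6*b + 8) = -2*b^2 + 15*b + 5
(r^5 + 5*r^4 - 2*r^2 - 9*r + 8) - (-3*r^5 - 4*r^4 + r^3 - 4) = 4*r^5 + 9*r^4 - r^3 - 2*r^2 - 9*r + 12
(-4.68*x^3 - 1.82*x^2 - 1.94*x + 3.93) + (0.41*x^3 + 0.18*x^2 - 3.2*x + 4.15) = -4.27*x^3 - 1.64*x^2 - 5.14*x + 8.08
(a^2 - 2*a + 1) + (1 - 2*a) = a^2 - 4*a + 2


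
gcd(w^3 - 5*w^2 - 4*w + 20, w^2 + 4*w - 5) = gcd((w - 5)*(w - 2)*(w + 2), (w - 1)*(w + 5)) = 1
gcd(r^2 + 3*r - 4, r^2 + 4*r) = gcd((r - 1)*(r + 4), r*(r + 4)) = r + 4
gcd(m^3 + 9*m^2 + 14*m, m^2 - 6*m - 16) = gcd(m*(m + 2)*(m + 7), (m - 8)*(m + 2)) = m + 2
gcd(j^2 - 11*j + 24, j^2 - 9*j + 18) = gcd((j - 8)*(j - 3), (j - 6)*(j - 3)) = j - 3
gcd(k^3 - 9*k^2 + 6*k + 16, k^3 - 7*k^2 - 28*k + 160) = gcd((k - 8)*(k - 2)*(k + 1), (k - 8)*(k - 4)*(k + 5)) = k - 8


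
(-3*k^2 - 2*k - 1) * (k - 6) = -3*k^3 + 16*k^2 + 11*k + 6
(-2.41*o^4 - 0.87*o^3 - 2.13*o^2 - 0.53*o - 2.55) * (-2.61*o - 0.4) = 6.2901*o^5 + 3.2347*o^4 + 5.9073*o^3 + 2.2353*o^2 + 6.8675*o + 1.02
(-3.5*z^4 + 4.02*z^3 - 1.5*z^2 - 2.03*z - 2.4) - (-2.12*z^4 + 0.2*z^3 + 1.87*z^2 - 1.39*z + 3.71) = -1.38*z^4 + 3.82*z^3 - 3.37*z^2 - 0.64*z - 6.11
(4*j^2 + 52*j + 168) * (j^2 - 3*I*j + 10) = 4*j^4 + 52*j^3 - 12*I*j^3 + 208*j^2 - 156*I*j^2 + 520*j - 504*I*j + 1680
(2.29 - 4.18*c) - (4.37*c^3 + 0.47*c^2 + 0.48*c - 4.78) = -4.37*c^3 - 0.47*c^2 - 4.66*c + 7.07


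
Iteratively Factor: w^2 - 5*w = (w - 5)*(w)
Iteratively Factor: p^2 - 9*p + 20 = (p - 5)*(p - 4)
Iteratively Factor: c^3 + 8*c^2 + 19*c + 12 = (c + 1)*(c^2 + 7*c + 12) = (c + 1)*(c + 4)*(c + 3)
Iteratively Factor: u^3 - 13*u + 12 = (u + 4)*(u^2 - 4*u + 3) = (u - 1)*(u + 4)*(u - 3)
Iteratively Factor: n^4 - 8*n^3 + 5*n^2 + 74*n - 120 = (n + 3)*(n^3 - 11*n^2 + 38*n - 40) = (n - 4)*(n + 3)*(n^2 - 7*n + 10) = (n - 5)*(n - 4)*(n + 3)*(n - 2)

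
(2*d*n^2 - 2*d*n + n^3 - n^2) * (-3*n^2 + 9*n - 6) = -6*d*n^4 + 24*d*n^3 - 30*d*n^2 + 12*d*n - 3*n^5 + 12*n^4 - 15*n^3 + 6*n^2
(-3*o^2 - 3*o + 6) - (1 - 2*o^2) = -o^2 - 3*o + 5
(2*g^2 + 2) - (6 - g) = 2*g^2 + g - 4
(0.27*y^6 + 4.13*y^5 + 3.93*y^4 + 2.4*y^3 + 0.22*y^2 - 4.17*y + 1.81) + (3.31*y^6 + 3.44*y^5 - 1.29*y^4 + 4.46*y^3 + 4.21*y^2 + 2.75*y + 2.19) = 3.58*y^6 + 7.57*y^5 + 2.64*y^4 + 6.86*y^3 + 4.43*y^2 - 1.42*y + 4.0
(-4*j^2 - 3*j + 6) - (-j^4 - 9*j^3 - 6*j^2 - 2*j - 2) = j^4 + 9*j^3 + 2*j^2 - j + 8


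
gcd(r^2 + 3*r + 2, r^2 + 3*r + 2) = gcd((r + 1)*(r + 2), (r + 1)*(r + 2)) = r^2 + 3*r + 2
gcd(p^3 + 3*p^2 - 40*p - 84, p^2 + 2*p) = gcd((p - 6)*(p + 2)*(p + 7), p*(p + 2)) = p + 2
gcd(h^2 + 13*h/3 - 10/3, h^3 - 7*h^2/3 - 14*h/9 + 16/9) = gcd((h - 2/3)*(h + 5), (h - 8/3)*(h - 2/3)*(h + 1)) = h - 2/3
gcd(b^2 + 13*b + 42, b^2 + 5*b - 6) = b + 6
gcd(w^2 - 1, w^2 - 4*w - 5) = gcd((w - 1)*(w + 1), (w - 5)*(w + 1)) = w + 1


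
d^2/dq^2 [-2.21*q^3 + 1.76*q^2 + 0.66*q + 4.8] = 3.52 - 13.26*q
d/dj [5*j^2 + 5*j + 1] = 10*j + 5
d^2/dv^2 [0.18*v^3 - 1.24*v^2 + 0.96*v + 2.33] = 1.08*v - 2.48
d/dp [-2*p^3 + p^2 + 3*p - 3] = -6*p^2 + 2*p + 3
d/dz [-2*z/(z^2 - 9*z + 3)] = 2*(z^2 - 3)/(z^4 - 18*z^3 + 87*z^2 - 54*z + 9)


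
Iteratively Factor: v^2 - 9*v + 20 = (v - 5)*(v - 4)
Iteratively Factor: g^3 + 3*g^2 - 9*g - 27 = (g + 3)*(g^2 - 9) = (g + 3)^2*(g - 3)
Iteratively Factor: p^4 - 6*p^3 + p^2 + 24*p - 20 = (p - 2)*(p^3 - 4*p^2 - 7*p + 10) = (p - 2)*(p - 1)*(p^2 - 3*p - 10) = (p - 2)*(p - 1)*(p + 2)*(p - 5)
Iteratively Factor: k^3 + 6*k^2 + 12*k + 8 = (k + 2)*(k^2 + 4*k + 4) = (k + 2)^2*(k + 2)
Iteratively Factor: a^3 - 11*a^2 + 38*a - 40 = (a - 5)*(a^2 - 6*a + 8) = (a - 5)*(a - 2)*(a - 4)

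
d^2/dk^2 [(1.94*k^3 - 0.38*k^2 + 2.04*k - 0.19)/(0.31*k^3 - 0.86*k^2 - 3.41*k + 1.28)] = (0.961372000000001*k^6 + 13.480908*k^5 - 15.129984*k^4 + 61.868884*k^3 - 62.66781*k^2 + 29.653956*k + 11.726218)/(0.029791*k^9 - 0.247938*k^8 - 0.295275*k^7 + 5.187604*k^6 + 1.200537*k^5 - 35.278962*k^4 - 15.605741*k^3 + 40.424832*k^2 - 16.760832*k + 2.097152)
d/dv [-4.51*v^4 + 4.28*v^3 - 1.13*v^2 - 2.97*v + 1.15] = -18.04*v^3 + 12.84*v^2 - 2.26*v - 2.97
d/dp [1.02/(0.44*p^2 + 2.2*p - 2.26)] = (-0.8976*p - 2.244)/(0.44*p^2 + 2.2*p - 2.26)^2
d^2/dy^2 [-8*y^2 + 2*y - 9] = -16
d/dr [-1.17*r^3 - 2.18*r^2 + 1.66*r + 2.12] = -3.51*r^2 - 4.36*r + 1.66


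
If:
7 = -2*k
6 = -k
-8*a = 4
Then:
No Solution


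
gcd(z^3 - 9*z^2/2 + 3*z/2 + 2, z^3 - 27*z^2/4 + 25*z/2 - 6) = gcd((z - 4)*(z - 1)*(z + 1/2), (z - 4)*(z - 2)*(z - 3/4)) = z - 4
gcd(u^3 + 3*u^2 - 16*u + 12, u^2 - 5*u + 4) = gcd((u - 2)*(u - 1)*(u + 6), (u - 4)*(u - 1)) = u - 1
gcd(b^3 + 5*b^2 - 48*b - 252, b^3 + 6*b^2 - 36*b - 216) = b^2 + 12*b + 36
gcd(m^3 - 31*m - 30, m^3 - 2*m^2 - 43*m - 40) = m^2 + 6*m + 5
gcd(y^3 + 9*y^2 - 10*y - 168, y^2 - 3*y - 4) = y - 4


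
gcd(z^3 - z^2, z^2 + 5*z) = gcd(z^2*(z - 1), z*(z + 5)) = z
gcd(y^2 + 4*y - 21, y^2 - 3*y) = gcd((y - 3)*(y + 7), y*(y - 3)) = y - 3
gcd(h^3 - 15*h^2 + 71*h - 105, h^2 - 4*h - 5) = h - 5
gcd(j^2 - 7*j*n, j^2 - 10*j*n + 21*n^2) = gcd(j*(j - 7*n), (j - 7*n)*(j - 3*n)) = j - 7*n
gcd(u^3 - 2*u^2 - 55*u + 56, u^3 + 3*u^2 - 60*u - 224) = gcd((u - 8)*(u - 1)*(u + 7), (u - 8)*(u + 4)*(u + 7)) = u^2 - u - 56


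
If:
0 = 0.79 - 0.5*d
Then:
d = 1.58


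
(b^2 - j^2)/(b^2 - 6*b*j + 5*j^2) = (b + j)/(b - 5*j)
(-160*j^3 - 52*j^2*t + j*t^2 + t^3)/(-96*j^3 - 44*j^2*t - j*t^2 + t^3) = (5*j + t)/(3*j + t)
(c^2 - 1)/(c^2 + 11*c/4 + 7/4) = 4*(c - 1)/(4*c + 7)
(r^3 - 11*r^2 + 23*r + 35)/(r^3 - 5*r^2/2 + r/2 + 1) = 2*(r^3 - 11*r^2 + 23*r + 35)/(2*r^3 - 5*r^2 + r + 2)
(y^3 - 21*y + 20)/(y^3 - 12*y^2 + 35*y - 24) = (y^2 + y - 20)/(y^2 - 11*y + 24)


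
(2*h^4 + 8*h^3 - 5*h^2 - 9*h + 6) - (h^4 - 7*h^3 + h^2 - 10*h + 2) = h^4 + 15*h^3 - 6*h^2 + h + 4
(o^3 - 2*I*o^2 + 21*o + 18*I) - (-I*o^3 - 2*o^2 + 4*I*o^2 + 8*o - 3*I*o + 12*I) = o^3 + I*o^3 + 2*o^2 - 6*I*o^2 + 13*o + 3*I*o + 6*I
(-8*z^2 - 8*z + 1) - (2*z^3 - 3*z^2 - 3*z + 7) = -2*z^3 - 5*z^2 - 5*z - 6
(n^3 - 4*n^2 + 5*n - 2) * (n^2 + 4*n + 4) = n^5 - 7*n^3 + 2*n^2 + 12*n - 8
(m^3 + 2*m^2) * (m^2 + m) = m^5 + 3*m^4 + 2*m^3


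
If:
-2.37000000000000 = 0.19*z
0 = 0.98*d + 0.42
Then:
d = -0.43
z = -12.47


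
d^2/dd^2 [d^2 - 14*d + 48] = 2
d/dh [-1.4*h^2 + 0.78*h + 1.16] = 0.78 - 2.8*h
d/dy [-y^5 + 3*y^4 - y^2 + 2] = y*(-5*y^3 + 12*y^2 - 2)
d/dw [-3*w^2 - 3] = -6*w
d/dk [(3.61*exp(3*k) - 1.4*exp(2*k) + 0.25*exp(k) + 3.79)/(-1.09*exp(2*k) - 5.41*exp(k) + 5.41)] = (-3.9349*exp(4*k) - 39.0602*exp(3*k) + 66.4368*exp(2*k) - 6.8858*exp(k) + 21.8564)*exp(k)/(1.1881*exp(4*k) + 11.7938*exp(3*k) + 17.4743*exp(2*k) - 58.5362*exp(k) + 29.2681)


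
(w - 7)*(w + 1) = w^2 - 6*w - 7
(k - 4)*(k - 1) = k^2 - 5*k + 4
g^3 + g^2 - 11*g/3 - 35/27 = (g - 5/3)*(g + 1/3)*(g + 7/3)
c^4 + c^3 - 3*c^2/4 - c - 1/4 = (c - 1)*(c + 1/2)^2*(c + 1)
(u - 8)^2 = u^2 - 16*u + 64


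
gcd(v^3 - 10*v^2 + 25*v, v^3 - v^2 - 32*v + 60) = v - 5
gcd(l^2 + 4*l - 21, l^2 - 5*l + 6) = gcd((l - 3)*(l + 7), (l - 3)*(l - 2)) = l - 3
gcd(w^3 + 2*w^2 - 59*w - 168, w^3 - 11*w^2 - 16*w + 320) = w - 8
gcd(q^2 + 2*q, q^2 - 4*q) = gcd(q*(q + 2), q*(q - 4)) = q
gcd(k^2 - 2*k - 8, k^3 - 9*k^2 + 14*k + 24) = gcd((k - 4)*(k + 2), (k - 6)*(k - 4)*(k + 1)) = k - 4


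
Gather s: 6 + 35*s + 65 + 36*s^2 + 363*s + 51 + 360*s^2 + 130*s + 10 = 396*s^2 + 528*s + 132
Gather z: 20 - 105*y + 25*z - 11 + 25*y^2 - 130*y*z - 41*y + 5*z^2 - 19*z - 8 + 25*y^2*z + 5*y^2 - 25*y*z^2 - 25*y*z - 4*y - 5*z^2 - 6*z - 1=30*y^2 - 25*y*z^2 - 150*y + z*(25*y^2 - 155*y)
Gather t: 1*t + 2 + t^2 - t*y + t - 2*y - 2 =t^2 + t*(2 - y) - 2*y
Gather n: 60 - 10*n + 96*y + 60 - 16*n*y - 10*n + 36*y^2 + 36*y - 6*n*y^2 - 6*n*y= n*(-6*y^2 - 22*y - 20) + 36*y^2 + 132*y + 120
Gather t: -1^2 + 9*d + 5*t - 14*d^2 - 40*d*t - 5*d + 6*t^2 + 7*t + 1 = -14*d^2 + 4*d + 6*t^2 + t*(12 - 40*d)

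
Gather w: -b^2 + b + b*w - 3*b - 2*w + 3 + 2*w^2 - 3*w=-b^2 - 2*b + 2*w^2 + w*(b - 5) + 3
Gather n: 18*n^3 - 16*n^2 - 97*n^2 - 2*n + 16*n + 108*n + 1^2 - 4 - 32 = 18*n^3 - 113*n^2 + 122*n - 35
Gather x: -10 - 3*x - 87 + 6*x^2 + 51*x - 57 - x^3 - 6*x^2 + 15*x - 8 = -x^3 + 63*x - 162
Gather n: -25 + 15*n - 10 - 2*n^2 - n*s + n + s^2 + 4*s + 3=-2*n^2 + n*(16 - s) + s^2 + 4*s - 32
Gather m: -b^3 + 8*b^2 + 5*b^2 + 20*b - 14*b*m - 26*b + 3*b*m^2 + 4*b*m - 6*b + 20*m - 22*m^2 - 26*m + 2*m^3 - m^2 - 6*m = -b^3 + 13*b^2 - 12*b + 2*m^3 + m^2*(3*b - 23) + m*(-10*b - 12)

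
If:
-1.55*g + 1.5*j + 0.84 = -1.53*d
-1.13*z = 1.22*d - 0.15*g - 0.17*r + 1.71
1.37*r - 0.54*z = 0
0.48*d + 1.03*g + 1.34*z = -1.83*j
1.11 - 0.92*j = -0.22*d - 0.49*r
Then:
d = -5.41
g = -4.07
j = 0.76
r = 1.59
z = 4.03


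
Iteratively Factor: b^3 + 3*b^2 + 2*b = (b + 1)*(b^2 + 2*b) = (b + 1)*(b + 2)*(b)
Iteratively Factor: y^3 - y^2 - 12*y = (y + 3)*(y^2 - 4*y) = (y - 4)*(y + 3)*(y)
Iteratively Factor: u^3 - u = (u + 1)*(u^2 - u) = (u - 1)*(u + 1)*(u)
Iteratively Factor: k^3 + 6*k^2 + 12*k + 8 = (k + 2)*(k^2 + 4*k + 4) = (k + 2)^2*(k + 2)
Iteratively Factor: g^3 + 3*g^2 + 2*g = (g + 1)*(g^2 + 2*g) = g*(g + 1)*(g + 2)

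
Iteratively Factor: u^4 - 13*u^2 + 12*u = (u - 3)*(u^3 + 3*u^2 - 4*u) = (u - 3)*(u + 4)*(u^2 - u) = (u - 3)*(u - 1)*(u + 4)*(u)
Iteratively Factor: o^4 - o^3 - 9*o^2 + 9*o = (o - 3)*(o^3 + 2*o^2 - 3*o) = (o - 3)*(o - 1)*(o^2 + 3*o) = (o - 3)*(o - 1)*(o + 3)*(o)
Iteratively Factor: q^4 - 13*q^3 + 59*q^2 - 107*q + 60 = (q - 5)*(q^3 - 8*q^2 + 19*q - 12) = (q - 5)*(q - 4)*(q^2 - 4*q + 3) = (q - 5)*(q - 4)*(q - 1)*(q - 3)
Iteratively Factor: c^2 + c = (c)*(c + 1)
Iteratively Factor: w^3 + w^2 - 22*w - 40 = (w - 5)*(w^2 + 6*w + 8) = (w - 5)*(w + 2)*(w + 4)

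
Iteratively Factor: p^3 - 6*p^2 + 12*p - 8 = (p - 2)*(p^2 - 4*p + 4) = (p - 2)^2*(p - 2)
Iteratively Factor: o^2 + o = (o + 1)*(o)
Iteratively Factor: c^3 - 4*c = (c + 2)*(c^2 - 2*c) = c*(c + 2)*(c - 2)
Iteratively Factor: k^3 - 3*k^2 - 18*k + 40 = (k - 2)*(k^2 - k - 20) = (k - 2)*(k + 4)*(k - 5)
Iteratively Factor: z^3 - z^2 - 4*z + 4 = (z - 2)*(z^2 + z - 2) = (z - 2)*(z - 1)*(z + 2)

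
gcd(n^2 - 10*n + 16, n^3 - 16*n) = 1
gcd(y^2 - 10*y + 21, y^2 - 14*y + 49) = y - 7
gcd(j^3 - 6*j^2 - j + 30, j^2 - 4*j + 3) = j - 3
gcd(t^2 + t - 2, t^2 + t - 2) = t^2 + t - 2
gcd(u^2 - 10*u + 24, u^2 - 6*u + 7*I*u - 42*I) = u - 6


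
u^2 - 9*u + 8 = (u - 8)*(u - 1)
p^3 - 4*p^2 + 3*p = p*(p - 3)*(p - 1)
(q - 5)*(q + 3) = q^2 - 2*q - 15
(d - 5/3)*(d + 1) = d^2 - 2*d/3 - 5/3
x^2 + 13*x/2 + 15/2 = (x + 3/2)*(x + 5)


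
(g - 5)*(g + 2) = g^2 - 3*g - 10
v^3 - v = v*(v - 1)*(v + 1)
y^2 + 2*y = y*(y + 2)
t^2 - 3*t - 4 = (t - 4)*(t + 1)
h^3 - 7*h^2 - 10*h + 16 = (h - 8)*(h - 1)*(h + 2)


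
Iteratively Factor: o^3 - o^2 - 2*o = (o - 2)*(o^2 + o) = o*(o - 2)*(o + 1)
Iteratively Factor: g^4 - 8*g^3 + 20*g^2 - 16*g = (g - 2)*(g^3 - 6*g^2 + 8*g) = (g - 2)^2*(g^2 - 4*g) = g*(g - 2)^2*(g - 4)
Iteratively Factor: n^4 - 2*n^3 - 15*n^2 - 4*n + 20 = (n - 1)*(n^3 - n^2 - 16*n - 20) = (n - 1)*(n + 2)*(n^2 - 3*n - 10) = (n - 5)*(n - 1)*(n + 2)*(n + 2)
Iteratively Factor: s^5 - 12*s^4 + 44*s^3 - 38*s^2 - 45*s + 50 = (s - 1)*(s^4 - 11*s^3 + 33*s^2 - 5*s - 50) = (s - 5)*(s - 1)*(s^3 - 6*s^2 + 3*s + 10) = (s - 5)*(s - 2)*(s - 1)*(s^2 - 4*s - 5) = (s - 5)*(s - 2)*(s - 1)*(s + 1)*(s - 5)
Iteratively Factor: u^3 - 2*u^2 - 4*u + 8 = (u + 2)*(u^2 - 4*u + 4) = (u - 2)*(u + 2)*(u - 2)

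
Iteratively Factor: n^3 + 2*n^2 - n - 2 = (n + 2)*(n^2 - 1) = (n - 1)*(n + 2)*(n + 1)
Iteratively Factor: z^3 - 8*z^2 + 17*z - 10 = (z - 1)*(z^2 - 7*z + 10) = (z - 2)*(z - 1)*(z - 5)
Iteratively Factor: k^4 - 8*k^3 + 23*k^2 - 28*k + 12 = (k - 3)*(k^3 - 5*k^2 + 8*k - 4) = (k - 3)*(k - 2)*(k^2 - 3*k + 2) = (k - 3)*(k - 2)*(k - 1)*(k - 2)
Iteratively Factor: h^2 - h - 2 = (h - 2)*(h + 1)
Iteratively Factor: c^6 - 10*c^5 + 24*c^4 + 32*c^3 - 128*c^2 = (c - 4)*(c^5 - 6*c^4 + 32*c^2) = c*(c - 4)*(c^4 - 6*c^3 + 32*c) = c*(c - 4)*(c + 2)*(c^3 - 8*c^2 + 16*c) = c*(c - 4)^2*(c + 2)*(c^2 - 4*c) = c*(c - 4)^3*(c + 2)*(c)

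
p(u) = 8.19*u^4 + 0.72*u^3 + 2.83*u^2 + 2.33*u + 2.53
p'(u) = 32.76*u^3 + 2.16*u^2 + 5.66*u + 2.33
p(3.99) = 2178.37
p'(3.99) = 2140.26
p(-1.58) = 54.11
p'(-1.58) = -130.44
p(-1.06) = 12.72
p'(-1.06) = -40.26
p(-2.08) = 156.75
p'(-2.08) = -294.90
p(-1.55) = 50.31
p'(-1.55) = -123.25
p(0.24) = 3.29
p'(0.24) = 4.27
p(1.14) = 23.76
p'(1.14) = 60.12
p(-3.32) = 994.67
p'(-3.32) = -1191.48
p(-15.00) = 412793.08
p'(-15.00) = -110161.57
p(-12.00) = 168965.77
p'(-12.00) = -56363.83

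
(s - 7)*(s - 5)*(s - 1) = s^3 - 13*s^2 + 47*s - 35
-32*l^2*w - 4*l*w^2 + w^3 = w*(-8*l + w)*(4*l + w)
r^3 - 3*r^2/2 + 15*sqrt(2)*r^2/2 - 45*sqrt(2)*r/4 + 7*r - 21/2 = (r - 3/2)*(r + sqrt(2)/2)*(r + 7*sqrt(2))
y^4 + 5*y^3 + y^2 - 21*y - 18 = (y - 2)*(y + 1)*(y + 3)^2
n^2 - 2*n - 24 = (n - 6)*(n + 4)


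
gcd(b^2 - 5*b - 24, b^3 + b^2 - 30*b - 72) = b + 3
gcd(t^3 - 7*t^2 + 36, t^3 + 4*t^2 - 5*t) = 1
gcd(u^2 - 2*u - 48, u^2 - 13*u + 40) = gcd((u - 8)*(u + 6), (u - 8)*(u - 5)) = u - 8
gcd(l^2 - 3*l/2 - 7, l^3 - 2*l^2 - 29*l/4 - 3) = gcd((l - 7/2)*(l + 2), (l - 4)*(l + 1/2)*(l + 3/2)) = 1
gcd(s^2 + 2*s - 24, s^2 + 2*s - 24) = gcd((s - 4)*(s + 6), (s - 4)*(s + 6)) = s^2 + 2*s - 24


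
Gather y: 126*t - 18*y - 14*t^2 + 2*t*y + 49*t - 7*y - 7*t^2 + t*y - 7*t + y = -21*t^2 + 168*t + y*(3*t - 24)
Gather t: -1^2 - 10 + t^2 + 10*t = t^2 + 10*t - 11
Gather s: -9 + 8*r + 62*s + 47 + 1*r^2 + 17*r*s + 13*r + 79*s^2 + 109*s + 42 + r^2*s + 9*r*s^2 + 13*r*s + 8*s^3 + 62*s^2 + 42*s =r^2 + 21*r + 8*s^3 + s^2*(9*r + 141) + s*(r^2 + 30*r + 213) + 80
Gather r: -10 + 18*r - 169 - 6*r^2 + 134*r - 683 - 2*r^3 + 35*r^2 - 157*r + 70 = -2*r^3 + 29*r^2 - 5*r - 792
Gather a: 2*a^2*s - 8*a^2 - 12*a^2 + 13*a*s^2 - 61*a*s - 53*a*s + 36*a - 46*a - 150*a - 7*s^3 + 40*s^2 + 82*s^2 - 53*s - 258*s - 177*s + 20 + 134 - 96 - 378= a^2*(2*s - 20) + a*(13*s^2 - 114*s - 160) - 7*s^3 + 122*s^2 - 488*s - 320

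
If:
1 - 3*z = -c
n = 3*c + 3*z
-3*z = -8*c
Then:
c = 1/7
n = 11/7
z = 8/21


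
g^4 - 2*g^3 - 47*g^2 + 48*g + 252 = (g - 7)*(g - 3)*(g + 2)*(g + 6)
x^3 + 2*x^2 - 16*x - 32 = (x - 4)*(x + 2)*(x + 4)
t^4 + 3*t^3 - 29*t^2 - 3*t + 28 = (t - 4)*(t - 1)*(t + 1)*(t + 7)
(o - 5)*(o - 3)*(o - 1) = o^3 - 9*o^2 + 23*o - 15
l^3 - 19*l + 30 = (l - 3)*(l - 2)*(l + 5)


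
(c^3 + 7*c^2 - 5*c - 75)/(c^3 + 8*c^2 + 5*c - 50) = (c - 3)/(c - 2)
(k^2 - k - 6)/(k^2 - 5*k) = (k^2 - k - 6)/(k*(k - 5))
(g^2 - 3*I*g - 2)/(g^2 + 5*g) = (g^2 - 3*I*g - 2)/(g*(g + 5))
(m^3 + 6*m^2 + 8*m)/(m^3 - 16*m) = (m + 2)/(m - 4)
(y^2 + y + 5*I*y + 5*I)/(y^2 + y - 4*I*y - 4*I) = (y + 5*I)/(y - 4*I)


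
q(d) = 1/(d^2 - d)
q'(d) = (1 - 2*d)/(d^2 - d)^2 = (1 - 2*d)/(d^2*(d - 1)^2)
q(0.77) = -5.65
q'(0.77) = -17.22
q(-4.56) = 0.04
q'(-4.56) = 0.02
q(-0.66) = 0.91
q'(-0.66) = 1.93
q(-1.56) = 0.25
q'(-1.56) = 0.26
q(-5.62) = 0.03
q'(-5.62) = 0.01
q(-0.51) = 1.30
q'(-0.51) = 3.41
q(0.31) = -4.68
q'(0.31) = 8.31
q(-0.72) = 0.81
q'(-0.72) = 1.59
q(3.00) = 0.17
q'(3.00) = -0.14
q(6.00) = 0.03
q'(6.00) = -0.01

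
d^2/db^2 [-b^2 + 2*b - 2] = -2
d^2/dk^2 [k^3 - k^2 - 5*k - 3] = 6*k - 2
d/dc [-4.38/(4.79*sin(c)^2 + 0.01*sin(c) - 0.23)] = (41.9604*sin(c) + 0.0438)*cos(c)/(4.79*sin(c)^2 + 0.01*sin(c) - 0.23)^2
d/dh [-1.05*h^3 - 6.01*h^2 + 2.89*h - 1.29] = -3.15*h^2 - 12.02*h + 2.89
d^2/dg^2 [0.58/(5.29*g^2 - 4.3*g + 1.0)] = (-32.461556*g^2 + 26.38652*g + 0.58*(10.58*g - 4.3)*(21.16*g - 8.6) - 6.1364)/(5.29*g^2 - 4.3*g + 1.0)^3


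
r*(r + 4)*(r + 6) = r^3 + 10*r^2 + 24*r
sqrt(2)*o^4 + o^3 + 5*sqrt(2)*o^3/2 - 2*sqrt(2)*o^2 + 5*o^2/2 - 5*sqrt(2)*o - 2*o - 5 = (o + 5/2)*(o - sqrt(2))*(o + sqrt(2))*(sqrt(2)*o + 1)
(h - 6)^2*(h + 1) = h^3 - 11*h^2 + 24*h + 36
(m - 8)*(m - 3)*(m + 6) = m^3 - 5*m^2 - 42*m + 144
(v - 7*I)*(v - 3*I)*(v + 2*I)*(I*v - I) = I*v^4 + 8*v^3 - I*v^3 - 8*v^2 - I*v^2 + 42*v + I*v - 42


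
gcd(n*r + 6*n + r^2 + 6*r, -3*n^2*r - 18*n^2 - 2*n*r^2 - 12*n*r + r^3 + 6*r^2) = n*r + 6*n + r^2 + 6*r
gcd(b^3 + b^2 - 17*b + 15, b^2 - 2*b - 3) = b - 3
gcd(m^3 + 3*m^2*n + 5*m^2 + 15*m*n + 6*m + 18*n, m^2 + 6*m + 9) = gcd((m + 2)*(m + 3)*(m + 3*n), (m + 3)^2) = m + 3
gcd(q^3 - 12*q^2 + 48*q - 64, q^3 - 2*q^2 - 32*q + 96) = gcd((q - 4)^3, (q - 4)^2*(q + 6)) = q^2 - 8*q + 16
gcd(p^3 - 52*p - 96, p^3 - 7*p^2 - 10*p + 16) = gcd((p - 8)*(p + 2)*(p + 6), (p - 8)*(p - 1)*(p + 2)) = p^2 - 6*p - 16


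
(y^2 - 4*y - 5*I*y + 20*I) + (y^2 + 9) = 2*y^2 - 4*y - 5*I*y + 9 + 20*I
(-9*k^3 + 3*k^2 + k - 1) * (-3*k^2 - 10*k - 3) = 27*k^5 + 81*k^4 - 6*k^3 - 16*k^2 + 7*k + 3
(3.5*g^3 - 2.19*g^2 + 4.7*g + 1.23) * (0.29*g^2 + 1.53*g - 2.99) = 1.015*g^5 + 4.7199*g^4 - 12.4527*g^3 + 14.0958*g^2 - 12.1711*g - 3.6777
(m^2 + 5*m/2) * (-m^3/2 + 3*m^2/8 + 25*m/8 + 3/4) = -m^5/2 - 7*m^4/8 + 65*m^3/16 + 137*m^2/16 + 15*m/8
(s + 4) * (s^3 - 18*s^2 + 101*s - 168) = s^4 - 14*s^3 + 29*s^2 + 236*s - 672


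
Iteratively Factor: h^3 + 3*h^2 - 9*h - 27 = (h - 3)*(h^2 + 6*h + 9) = (h - 3)*(h + 3)*(h + 3)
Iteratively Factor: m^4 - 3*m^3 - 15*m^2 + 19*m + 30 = (m + 1)*(m^3 - 4*m^2 - 11*m + 30) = (m - 2)*(m + 1)*(m^2 - 2*m - 15) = (m - 5)*(m - 2)*(m + 1)*(m + 3)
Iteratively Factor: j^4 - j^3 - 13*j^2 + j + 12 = (j + 3)*(j^3 - 4*j^2 - j + 4) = (j - 4)*(j + 3)*(j^2 - 1) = (j - 4)*(j - 1)*(j + 3)*(j + 1)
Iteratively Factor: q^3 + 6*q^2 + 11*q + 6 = (q + 2)*(q^2 + 4*q + 3) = (q + 2)*(q + 3)*(q + 1)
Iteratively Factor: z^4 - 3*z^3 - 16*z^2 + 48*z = (z)*(z^3 - 3*z^2 - 16*z + 48) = z*(z + 4)*(z^2 - 7*z + 12) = z*(z - 4)*(z + 4)*(z - 3)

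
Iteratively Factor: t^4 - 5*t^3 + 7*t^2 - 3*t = (t - 1)*(t^3 - 4*t^2 + 3*t) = (t - 3)*(t - 1)*(t^2 - t) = (t - 3)*(t - 1)^2*(t)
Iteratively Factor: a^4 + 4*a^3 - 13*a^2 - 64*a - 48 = (a + 4)*(a^3 - 13*a - 12) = (a + 3)*(a + 4)*(a^2 - 3*a - 4) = (a - 4)*(a + 3)*(a + 4)*(a + 1)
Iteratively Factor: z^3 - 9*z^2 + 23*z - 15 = (z - 3)*(z^2 - 6*z + 5) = (z - 3)*(z - 1)*(z - 5)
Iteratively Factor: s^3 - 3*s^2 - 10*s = (s - 5)*(s^2 + 2*s) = s*(s - 5)*(s + 2)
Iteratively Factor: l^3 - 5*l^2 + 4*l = (l - 1)*(l^2 - 4*l) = (l - 4)*(l - 1)*(l)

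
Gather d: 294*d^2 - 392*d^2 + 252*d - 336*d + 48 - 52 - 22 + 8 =-98*d^2 - 84*d - 18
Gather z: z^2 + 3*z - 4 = z^2 + 3*z - 4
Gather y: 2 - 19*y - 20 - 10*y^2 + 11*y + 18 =-10*y^2 - 8*y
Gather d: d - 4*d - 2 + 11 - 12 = -3*d - 3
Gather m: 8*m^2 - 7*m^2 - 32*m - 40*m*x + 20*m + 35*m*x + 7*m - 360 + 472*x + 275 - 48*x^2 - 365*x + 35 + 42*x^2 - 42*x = m^2 + m*(-5*x - 5) - 6*x^2 + 65*x - 50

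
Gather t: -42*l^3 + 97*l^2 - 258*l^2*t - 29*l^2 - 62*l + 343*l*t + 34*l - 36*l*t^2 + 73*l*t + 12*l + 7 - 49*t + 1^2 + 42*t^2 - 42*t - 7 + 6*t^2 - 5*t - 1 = -42*l^3 + 68*l^2 - 16*l + t^2*(48 - 36*l) + t*(-258*l^2 + 416*l - 96)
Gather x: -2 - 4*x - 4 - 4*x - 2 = -8*x - 8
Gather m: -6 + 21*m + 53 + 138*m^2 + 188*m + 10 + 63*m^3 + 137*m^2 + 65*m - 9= 63*m^3 + 275*m^2 + 274*m + 48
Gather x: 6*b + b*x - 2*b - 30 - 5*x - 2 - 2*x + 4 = 4*b + x*(b - 7) - 28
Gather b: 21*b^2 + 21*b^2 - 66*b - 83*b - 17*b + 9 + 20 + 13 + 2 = 42*b^2 - 166*b + 44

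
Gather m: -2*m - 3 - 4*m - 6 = -6*m - 9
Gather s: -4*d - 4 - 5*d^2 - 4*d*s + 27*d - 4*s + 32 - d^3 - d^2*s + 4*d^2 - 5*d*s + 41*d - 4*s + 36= -d^3 - d^2 + 64*d + s*(-d^2 - 9*d - 8) + 64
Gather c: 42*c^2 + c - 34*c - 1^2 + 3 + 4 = 42*c^2 - 33*c + 6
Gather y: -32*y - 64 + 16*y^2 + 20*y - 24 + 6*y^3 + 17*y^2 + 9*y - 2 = 6*y^3 + 33*y^2 - 3*y - 90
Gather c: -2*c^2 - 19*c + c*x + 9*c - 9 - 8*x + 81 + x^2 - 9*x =-2*c^2 + c*(x - 10) + x^2 - 17*x + 72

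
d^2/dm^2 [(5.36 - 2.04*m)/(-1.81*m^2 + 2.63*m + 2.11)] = ((30.1336 - 22.1544*m)*(-1.81*m^2 + 2.63*m + 2.11) - (2.04*m - 5.36)*(3.62*m - 2.63)*(7.24*m - 5.26))/(-1.81*m^2 + 2.63*m + 2.11)^3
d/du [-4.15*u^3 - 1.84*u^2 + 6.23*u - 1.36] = -12.45*u^2 - 3.68*u + 6.23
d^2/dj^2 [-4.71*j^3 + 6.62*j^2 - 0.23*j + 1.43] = 13.24 - 28.26*j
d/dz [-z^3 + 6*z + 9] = 6 - 3*z^2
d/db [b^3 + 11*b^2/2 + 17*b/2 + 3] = 3*b^2 + 11*b + 17/2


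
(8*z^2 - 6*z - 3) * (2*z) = 16*z^3 - 12*z^2 - 6*z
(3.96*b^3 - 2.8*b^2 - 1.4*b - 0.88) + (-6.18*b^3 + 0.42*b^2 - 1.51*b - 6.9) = -2.22*b^3 - 2.38*b^2 - 2.91*b - 7.78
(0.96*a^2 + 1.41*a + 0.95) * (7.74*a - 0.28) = 7.4304*a^3 + 10.6446*a^2 + 6.9582*a - 0.266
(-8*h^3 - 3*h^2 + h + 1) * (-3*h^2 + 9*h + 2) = 24*h^5 - 63*h^4 - 46*h^3 + 11*h + 2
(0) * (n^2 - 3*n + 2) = 0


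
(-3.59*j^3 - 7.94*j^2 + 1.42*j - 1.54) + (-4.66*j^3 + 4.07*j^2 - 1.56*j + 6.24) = -8.25*j^3 - 3.87*j^2 - 0.14*j + 4.7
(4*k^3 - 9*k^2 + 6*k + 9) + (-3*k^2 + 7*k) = 4*k^3 - 12*k^2 + 13*k + 9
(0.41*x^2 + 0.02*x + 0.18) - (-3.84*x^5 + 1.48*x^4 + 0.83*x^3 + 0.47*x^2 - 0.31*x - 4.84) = 3.84*x^5 - 1.48*x^4 - 0.83*x^3 - 0.06*x^2 + 0.33*x + 5.02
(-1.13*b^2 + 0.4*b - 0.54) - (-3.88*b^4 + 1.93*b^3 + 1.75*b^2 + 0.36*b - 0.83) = 3.88*b^4 - 1.93*b^3 - 2.88*b^2 + 0.04*b + 0.29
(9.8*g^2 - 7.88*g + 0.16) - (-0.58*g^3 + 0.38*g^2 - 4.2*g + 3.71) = 0.58*g^3 + 9.42*g^2 - 3.68*g - 3.55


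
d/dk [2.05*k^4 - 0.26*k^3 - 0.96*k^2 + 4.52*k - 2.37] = 8.2*k^3 - 0.78*k^2 - 1.92*k + 4.52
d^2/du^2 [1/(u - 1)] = 2/(u - 1)^3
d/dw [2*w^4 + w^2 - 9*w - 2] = 8*w^3 + 2*w - 9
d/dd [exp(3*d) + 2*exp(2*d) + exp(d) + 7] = (3*exp(2*d) + 4*exp(d) + 1)*exp(d)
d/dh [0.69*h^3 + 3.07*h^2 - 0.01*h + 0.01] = 2.07*h^2 + 6.14*h - 0.01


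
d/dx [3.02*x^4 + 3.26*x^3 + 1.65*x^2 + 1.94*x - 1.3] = 12.08*x^3 + 9.78*x^2 + 3.3*x + 1.94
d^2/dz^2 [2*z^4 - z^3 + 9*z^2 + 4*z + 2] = 24*z^2 - 6*z + 18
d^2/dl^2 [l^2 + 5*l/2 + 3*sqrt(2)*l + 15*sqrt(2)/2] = 2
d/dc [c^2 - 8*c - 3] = 2*c - 8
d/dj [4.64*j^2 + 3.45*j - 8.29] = 9.28*j + 3.45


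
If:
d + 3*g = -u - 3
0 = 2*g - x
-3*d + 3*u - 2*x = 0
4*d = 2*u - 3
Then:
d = -3/2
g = 0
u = -3/2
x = 0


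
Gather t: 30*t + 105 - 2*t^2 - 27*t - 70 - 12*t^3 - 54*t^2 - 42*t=-12*t^3 - 56*t^2 - 39*t + 35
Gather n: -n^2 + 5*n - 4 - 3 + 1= -n^2 + 5*n - 6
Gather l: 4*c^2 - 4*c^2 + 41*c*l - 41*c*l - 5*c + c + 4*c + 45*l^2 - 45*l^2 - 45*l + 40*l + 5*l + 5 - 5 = 0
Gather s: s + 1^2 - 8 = s - 7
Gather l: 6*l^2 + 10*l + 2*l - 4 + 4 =6*l^2 + 12*l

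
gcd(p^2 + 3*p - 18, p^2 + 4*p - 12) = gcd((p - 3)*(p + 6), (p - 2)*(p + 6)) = p + 6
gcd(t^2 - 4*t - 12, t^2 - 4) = t + 2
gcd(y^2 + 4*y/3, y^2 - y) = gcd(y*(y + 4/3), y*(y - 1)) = y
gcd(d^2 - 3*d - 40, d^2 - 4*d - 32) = d - 8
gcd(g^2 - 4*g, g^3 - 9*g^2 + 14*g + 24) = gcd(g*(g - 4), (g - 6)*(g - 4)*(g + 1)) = g - 4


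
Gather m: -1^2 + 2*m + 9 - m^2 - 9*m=-m^2 - 7*m + 8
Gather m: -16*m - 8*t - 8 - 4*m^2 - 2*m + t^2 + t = -4*m^2 - 18*m + t^2 - 7*t - 8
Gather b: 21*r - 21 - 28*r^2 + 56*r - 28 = -28*r^2 + 77*r - 49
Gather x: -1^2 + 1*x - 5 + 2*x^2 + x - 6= 2*x^2 + 2*x - 12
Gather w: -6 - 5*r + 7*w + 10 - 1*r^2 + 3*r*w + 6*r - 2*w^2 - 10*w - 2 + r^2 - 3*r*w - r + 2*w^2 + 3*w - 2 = 0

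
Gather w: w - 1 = w - 1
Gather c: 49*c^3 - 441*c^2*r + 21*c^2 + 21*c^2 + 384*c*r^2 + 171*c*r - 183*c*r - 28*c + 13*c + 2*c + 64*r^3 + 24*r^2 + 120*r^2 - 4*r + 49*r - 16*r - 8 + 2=49*c^3 + c^2*(42 - 441*r) + c*(384*r^2 - 12*r - 13) + 64*r^3 + 144*r^2 + 29*r - 6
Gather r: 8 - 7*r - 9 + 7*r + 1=0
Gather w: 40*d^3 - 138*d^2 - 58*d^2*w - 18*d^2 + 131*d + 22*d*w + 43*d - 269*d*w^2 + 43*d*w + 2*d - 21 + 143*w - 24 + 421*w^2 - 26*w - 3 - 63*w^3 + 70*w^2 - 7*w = 40*d^3 - 156*d^2 + 176*d - 63*w^3 + w^2*(491 - 269*d) + w*(-58*d^2 + 65*d + 110) - 48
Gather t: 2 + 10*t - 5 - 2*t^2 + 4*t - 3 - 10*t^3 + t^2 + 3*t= -10*t^3 - t^2 + 17*t - 6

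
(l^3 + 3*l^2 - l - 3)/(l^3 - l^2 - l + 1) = (l + 3)/(l - 1)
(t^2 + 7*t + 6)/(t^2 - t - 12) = (t^2 + 7*t + 6)/(t^2 - t - 12)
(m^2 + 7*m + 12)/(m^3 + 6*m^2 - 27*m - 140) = (m + 3)/(m^2 + 2*m - 35)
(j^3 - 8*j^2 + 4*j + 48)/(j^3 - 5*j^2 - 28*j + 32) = (j^3 - 8*j^2 + 4*j + 48)/(j^3 - 5*j^2 - 28*j + 32)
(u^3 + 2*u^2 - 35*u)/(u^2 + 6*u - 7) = u*(u - 5)/(u - 1)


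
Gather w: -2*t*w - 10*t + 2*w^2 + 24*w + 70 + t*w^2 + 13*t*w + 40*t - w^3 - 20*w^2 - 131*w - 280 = 30*t - w^3 + w^2*(t - 18) + w*(11*t - 107) - 210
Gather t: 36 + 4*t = 4*t + 36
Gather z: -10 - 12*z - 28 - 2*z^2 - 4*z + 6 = -2*z^2 - 16*z - 32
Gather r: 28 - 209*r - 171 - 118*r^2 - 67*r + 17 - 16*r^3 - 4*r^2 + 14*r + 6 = -16*r^3 - 122*r^2 - 262*r - 120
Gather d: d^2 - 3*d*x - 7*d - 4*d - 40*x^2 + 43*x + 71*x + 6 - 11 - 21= d^2 + d*(-3*x - 11) - 40*x^2 + 114*x - 26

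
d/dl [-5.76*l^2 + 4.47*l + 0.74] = 4.47 - 11.52*l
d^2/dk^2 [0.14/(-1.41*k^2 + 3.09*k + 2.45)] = (-0.556668*k^2 + 1.219932*k + 0.14*(2.82*k - 3.09)*(5.64*k - 6.18) + 0.96726)/(-1.41*k^2 + 3.09*k + 2.45)^3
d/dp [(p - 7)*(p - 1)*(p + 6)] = 3*p^2 - 4*p - 41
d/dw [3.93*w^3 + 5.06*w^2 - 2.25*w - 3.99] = 11.79*w^2 + 10.12*w - 2.25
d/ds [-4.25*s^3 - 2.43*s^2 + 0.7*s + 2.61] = -12.75*s^2 - 4.86*s + 0.7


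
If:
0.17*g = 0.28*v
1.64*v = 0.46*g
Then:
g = 0.00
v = 0.00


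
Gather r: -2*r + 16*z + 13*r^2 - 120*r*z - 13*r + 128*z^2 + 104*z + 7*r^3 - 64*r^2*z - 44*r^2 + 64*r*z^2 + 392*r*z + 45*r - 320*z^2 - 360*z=7*r^3 + r^2*(-64*z - 31) + r*(64*z^2 + 272*z + 30) - 192*z^2 - 240*z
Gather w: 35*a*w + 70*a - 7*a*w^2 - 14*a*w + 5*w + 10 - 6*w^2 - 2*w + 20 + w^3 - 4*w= 70*a + w^3 + w^2*(-7*a - 6) + w*(21*a - 1) + 30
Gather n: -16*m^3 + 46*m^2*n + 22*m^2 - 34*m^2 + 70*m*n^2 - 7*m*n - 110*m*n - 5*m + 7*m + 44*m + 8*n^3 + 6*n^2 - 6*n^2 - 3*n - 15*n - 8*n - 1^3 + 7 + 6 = -16*m^3 - 12*m^2 + 70*m*n^2 + 46*m + 8*n^3 + n*(46*m^2 - 117*m - 26) + 12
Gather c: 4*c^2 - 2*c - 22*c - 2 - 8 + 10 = 4*c^2 - 24*c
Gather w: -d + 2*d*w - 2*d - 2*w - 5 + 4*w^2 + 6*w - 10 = -3*d + 4*w^2 + w*(2*d + 4) - 15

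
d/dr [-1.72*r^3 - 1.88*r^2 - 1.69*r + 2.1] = -5.16*r^2 - 3.76*r - 1.69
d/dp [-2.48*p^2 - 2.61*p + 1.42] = -4.96*p - 2.61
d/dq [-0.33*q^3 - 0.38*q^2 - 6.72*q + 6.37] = -0.99*q^2 - 0.76*q - 6.72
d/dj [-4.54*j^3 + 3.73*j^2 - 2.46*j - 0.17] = -13.62*j^2 + 7.46*j - 2.46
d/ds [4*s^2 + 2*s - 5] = 8*s + 2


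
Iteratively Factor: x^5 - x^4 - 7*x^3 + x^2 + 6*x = (x - 1)*(x^4 - 7*x^2 - 6*x) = (x - 1)*(x + 2)*(x^3 - 2*x^2 - 3*x) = (x - 3)*(x - 1)*(x + 2)*(x^2 + x) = (x - 3)*(x - 1)*(x + 1)*(x + 2)*(x)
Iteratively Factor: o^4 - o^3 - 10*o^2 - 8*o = (o + 2)*(o^3 - 3*o^2 - 4*o) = (o - 4)*(o + 2)*(o^2 + o) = o*(o - 4)*(o + 2)*(o + 1)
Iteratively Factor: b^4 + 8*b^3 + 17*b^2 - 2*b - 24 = (b - 1)*(b^3 + 9*b^2 + 26*b + 24) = (b - 1)*(b + 2)*(b^2 + 7*b + 12) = (b - 1)*(b + 2)*(b + 4)*(b + 3)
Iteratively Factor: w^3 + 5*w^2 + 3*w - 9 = (w + 3)*(w^2 + 2*w - 3) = (w - 1)*(w + 3)*(w + 3)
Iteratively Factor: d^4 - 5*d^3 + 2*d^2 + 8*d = (d + 1)*(d^3 - 6*d^2 + 8*d) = (d - 2)*(d + 1)*(d^2 - 4*d) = (d - 4)*(d - 2)*(d + 1)*(d)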